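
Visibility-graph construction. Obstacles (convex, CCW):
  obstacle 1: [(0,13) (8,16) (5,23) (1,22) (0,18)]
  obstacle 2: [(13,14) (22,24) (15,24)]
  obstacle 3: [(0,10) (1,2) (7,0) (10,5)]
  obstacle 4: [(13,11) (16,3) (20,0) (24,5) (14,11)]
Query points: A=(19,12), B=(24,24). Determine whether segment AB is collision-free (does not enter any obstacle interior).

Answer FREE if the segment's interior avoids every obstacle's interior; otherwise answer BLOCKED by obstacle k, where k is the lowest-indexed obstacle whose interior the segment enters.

Obstacle 1 [(0,13) (8,16) (5,23) (1,22) (0,18)]:
  edge (0,13)–(8,16): clear
  edge (8,16)–(5,23): clear
  edge (5,23)–(1,22): clear
  edge (1,22)–(0,18): clear
  edge (0,18)–(0,13): clear
  midpoint (43/2,18) outside
  → clear
Obstacle 2 [(13,14) (22,24) (15,24)]:
  edge (13,14)–(22,24): clear
  edge (22,24)–(15,24): clear
  edge (15,24)–(13,14): clear
  midpoint (43/2,18) outside
  → clear
Obstacle 3 [(0,10) (1,2) (7,0) (10,5)]:
  edge (0,10)–(1,2): clear
  edge (1,2)–(7,0): clear
  edge (7,0)–(10,5): clear
  edge (10,5)–(0,10): clear
  midpoint (43/2,18) outside
  → clear
Obstacle 4 [(13,11) (16,3) (20,0) (24,5) (14,11)]:
  edge (13,11)–(16,3): clear
  edge (16,3)–(20,0): clear
  edge (20,0)–(24,5): clear
  edge (24,5)–(14,11): clear
  edge (14,11)–(13,11): clear
  midpoint (43/2,18) outside
  → clear

FREE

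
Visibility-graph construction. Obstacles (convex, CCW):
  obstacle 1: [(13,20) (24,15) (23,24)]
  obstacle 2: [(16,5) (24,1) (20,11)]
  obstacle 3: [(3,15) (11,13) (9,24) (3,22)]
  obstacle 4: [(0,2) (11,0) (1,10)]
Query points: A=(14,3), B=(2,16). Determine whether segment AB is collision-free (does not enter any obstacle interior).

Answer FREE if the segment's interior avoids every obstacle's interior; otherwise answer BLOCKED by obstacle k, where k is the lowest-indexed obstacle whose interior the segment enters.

Obstacle 1 [(13,20) (24,15) (23,24)]:
  edge (13,20)–(24,15): clear
  edge (24,15)–(23,24): clear
  edge (23,24)–(13,20): clear
  midpoint (8,19/2) outside
  → clear
Obstacle 2 [(16,5) (24,1) (20,11)]:
  edge (16,5)–(24,1): clear
  edge (24,1)–(20,11): clear
  edge (20,11)–(16,5): clear
  midpoint (8,19/2) outside
  → clear
Obstacle 3 [(3,15) (11,13) (9,24) (3,22)]:
  edge (3,15)–(11,13): clear
  edge (11,13)–(9,24): clear
  edge (9,24)–(3,22): clear
  edge (3,22)–(3,15): clear
  midpoint (8,19/2) outside
  → clear
Obstacle 4 [(0,2) (11,0) (1,10)]:
  edge (0,2)–(11,0): clear
  edge (11,0)–(1,10): clear
  edge (1,10)–(0,2): clear
  midpoint (8,19/2) outside
  → clear

FREE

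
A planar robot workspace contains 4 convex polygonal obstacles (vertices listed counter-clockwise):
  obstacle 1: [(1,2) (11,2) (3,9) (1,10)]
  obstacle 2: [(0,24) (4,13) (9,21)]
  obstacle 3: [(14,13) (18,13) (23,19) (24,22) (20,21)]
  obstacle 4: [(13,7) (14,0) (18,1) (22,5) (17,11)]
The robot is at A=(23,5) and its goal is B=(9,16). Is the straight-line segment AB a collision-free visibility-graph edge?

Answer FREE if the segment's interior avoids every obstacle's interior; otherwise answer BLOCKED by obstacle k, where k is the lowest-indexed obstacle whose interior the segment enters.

Obstacle 1 [(1,2) (11,2) (3,9) (1,10)]:
  edge (1,2)–(11,2): clear
  edge (11,2)–(3,9): clear
  edge (3,9)–(1,10): clear
  edge (1,10)–(1,2): clear
  midpoint (16,21/2) outside
  → clear
Obstacle 2 [(0,24) (4,13) (9,21)]:
  edge (0,24)–(4,13): clear
  edge (4,13)–(9,21): clear
  edge (9,21)–(0,24): clear
  midpoint (16,21/2) outside
  → clear
Obstacle 3 [(14,13) (18,13) (23,19) (24,22) (20,21)]:
  edge (14,13)–(18,13): clear
  edge (18,13)–(23,19): clear
  edge (23,19)–(24,22): clear
  edge (24,22)–(20,21): clear
  edge (20,21)–(14,13): clear
  midpoint (16,21/2) outside
  → clear
Obstacle 4 [(13,7) (14,0) (18,1) (22,5) (17,11)]:
  edge (13,7)–(14,0): clear
  edge (14,0)–(18,1): clear
  edge (18,1)–(22,5): clear
  edge (22,5)–(17,11): crosses AB
  edge (17,11)–(13,7): crosses AB
  → BLOCKED

BLOCKED by obstacle 4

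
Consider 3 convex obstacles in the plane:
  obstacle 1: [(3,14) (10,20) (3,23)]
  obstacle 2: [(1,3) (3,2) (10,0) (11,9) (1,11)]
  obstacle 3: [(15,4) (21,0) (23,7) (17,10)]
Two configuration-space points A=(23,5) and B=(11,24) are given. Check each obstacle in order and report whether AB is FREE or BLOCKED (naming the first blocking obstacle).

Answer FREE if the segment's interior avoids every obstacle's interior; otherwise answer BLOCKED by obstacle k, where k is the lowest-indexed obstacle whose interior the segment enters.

Obstacle 1 [(3,14) (10,20) (3,23)]:
  edge (3,14)–(10,20): clear
  edge (10,20)–(3,23): clear
  edge (3,23)–(3,14): clear
  midpoint (17,29/2) outside
  → clear
Obstacle 2 [(1,3) (3,2) (10,0) (11,9) (1,11)]:
  edge (1,3)–(3,2): clear
  edge (3,2)–(10,0): clear
  edge (10,0)–(11,9): clear
  edge (11,9)–(1,11): clear
  edge (1,11)–(1,3): clear
  midpoint (17,29/2) outside
  → clear
Obstacle 3 [(15,4) (21,0) (23,7) (17,10)]:
  edge (15,4)–(21,0): clear
  edge (21,0)–(23,7): crosses AB
  edge (23,7)–(17,10): crosses AB
  edge (17,10)–(15,4): clear
  → BLOCKED

BLOCKED by obstacle 3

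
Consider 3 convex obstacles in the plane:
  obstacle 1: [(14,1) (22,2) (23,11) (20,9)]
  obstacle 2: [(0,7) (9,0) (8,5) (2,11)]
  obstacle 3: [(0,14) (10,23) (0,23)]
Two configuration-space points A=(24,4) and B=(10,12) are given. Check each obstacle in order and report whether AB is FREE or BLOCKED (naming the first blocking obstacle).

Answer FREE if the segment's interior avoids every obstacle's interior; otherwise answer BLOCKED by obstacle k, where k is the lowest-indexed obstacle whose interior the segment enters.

Obstacle 1 [(14,1) (22,2) (23,11) (20,9)]:
  edge (14,1)–(22,2): clear
  edge (22,2)–(23,11): crosses AB
  edge (23,11)–(20,9): clear
  edge (20,9)–(14,1): crosses AB
  → BLOCKED
Obstacle 2 [(0,7) (9,0) (8,5) (2,11)]:
  edge (0,7)–(9,0): clear
  edge (9,0)–(8,5): clear
  edge (8,5)–(2,11): clear
  edge (2,11)–(0,7): clear
  midpoint (17,8) outside
  → clear
Obstacle 3 [(0,14) (10,23) (0,23)]:
  edge (0,14)–(10,23): clear
  edge (10,23)–(0,23): clear
  edge (0,23)–(0,14): clear
  midpoint (17,8) outside
  → clear

BLOCKED by obstacle 1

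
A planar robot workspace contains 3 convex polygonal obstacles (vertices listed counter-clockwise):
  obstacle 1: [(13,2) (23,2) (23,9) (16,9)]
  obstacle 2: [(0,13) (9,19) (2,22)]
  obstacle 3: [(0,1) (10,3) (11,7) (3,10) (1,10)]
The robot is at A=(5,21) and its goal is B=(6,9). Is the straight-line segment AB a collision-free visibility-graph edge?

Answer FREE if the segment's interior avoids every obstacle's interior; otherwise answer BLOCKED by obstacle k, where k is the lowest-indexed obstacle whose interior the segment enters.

Obstacle 1 [(13,2) (23,2) (23,9) (16,9)]:
  edge (13,2)–(23,2): clear
  edge (23,2)–(23,9): clear
  edge (23,9)–(16,9): clear
  edge (16,9)–(13,2): clear
  midpoint (11/2,15) outside
  → clear
Obstacle 2 [(0,13) (9,19) (2,22)]:
  edge (0,13)–(9,19): crosses AB
  edge (9,19)–(2,22): crosses AB
  edge (2,22)–(0,13): clear
  → BLOCKED
Obstacle 3 [(0,1) (10,3) (11,7) (3,10) (1,10)]:
  edge (0,1)–(10,3): clear
  edge (10,3)–(11,7): clear
  edge (11,7)–(3,10): clear
  edge (3,10)–(1,10): clear
  edge (1,10)–(0,1): clear
  midpoint (11/2,15) outside
  → clear

BLOCKED by obstacle 2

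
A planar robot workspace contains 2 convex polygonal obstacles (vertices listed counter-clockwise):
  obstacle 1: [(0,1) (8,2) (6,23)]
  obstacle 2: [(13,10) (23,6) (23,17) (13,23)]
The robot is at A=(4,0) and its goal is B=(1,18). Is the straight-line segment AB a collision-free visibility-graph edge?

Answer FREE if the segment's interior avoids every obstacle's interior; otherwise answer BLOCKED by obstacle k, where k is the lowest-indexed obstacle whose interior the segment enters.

BLOCKED by obstacle 1

Obstacle 1 [(0,1) (8,2) (6,23)]:
  edge (0,1)–(8,2): crosses AB
  edge (8,2)–(6,23): clear
  edge (6,23)–(0,1): crosses AB
  → BLOCKED
Obstacle 2 [(13,10) (23,6) (23,17) (13,23)]:
  edge (13,10)–(23,6): clear
  edge (23,6)–(23,17): clear
  edge (23,17)–(13,23): clear
  edge (13,23)–(13,10): clear
  midpoint (5/2,9) outside
  → clear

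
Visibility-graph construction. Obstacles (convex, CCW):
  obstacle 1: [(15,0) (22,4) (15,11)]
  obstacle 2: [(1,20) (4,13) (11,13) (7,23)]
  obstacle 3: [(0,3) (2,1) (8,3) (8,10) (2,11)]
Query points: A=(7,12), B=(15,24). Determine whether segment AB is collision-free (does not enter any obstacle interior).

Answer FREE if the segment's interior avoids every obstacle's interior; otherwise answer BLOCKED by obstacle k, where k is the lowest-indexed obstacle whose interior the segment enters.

Obstacle 1 [(15,0) (22,4) (15,11)]:
  edge (15,0)–(22,4): clear
  edge (22,4)–(15,11): clear
  edge (15,11)–(15,0): clear
  midpoint (11,18) outside
  → clear
Obstacle 2 [(1,20) (4,13) (11,13) (7,23)]:
  edge (1,20)–(4,13): clear
  edge (4,13)–(11,13): crosses AB
  edge (11,13)–(7,23): crosses AB
  edge (7,23)–(1,20): clear
  → BLOCKED
Obstacle 3 [(0,3) (2,1) (8,3) (8,10) (2,11)]:
  edge (0,3)–(2,1): clear
  edge (2,1)–(8,3): clear
  edge (8,3)–(8,10): clear
  edge (8,10)–(2,11): clear
  edge (2,11)–(0,3): clear
  midpoint (11,18) outside
  → clear

BLOCKED by obstacle 2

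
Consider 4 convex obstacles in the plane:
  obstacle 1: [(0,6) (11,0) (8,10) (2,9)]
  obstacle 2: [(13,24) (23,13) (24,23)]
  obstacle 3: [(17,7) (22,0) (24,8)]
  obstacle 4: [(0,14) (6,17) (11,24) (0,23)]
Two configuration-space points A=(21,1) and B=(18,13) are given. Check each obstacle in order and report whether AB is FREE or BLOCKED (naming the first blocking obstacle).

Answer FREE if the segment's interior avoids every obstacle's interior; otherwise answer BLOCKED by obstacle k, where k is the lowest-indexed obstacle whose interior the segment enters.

Obstacle 1 [(0,6) (11,0) (8,10) (2,9)]:
  edge (0,6)–(11,0): clear
  edge (11,0)–(8,10): clear
  edge (8,10)–(2,9): clear
  edge (2,9)–(0,6): clear
  midpoint (39/2,7) outside
  → clear
Obstacle 2 [(13,24) (23,13) (24,23)]:
  edge (13,24)–(23,13): clear
  edge (23,13)–(24,23): clear
  edge (24,23)–(13,24): clear
  midpoint (39/2,7) outside
  → clear
Obstacle 3 [(17,7) (22,0) (24,8)]:
  edge (17,7)–(22,0): crosses AB
  edge (22,0)–(24,8): clear
  edge (24,8)–(17,7): crosses AB
  → BLOCKED
Obstacle 4 [(0,14) (6,17) (11,24) (0,23)]:
  edge (0,14)–(6,17): clear
  edge (6,17)–(11,24): clear
  edge (11,24)–(0,23): clear
  edge (0,23)–(0,14): clear
  midpoint (39/2,7) outside
  → clear

BLOCKED by obstacle 3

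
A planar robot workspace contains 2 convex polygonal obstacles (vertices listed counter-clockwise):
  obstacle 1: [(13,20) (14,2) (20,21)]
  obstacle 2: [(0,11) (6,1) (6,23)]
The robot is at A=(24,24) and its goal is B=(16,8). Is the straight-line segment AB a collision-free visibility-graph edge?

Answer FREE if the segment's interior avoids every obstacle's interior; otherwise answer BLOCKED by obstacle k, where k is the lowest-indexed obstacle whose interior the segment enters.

Obstacle 1 [(13,20) (14,2) (20,21)]:
  edge (13,20)–(14,2): clear
  edge (14,2)–(20,21): clear
  edge (20,21)–(13,20): clear
  midpoint (20,16) outside
  → clear
Obstacle 2 [(0,11) (6,1) (6,23)]:
  edge (0,11)–(6,1): clear
  edge (6,1)–(6,23): clear
  edge (6,23)–(0,11): clear
  midpoint (20,16) outside
  → clear

FREE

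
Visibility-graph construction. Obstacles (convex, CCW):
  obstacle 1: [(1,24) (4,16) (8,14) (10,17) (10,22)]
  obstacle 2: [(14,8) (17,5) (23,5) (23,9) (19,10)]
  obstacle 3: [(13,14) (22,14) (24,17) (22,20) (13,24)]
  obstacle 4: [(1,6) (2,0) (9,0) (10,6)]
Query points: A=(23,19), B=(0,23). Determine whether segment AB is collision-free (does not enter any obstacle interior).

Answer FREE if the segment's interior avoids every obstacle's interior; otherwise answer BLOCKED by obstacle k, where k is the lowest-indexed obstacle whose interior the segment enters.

BLOCKED by obstacle 1

Obstacle 1 [(1,24) (4,16) (8,14) (10,17) (10,22)]:
  edge (1,24)–(4,16): crosses AB
  edge (4,16)–(8,14): clear
  edge (8,14)–(10,17): clear
  edge (10,17)–(10,22): crosses AB
  edge (10,22)–(1,24): clear
  → BLOCKED
Obstacle 2 [(14,8) (17,5) (23,5) (23,9) (19,10)]:
  edge (14,8)–(17,5): clear
  edge (17,5)–(23,5): clear
  edge (23,5)–(23,9): clear
  edge (23,9)–(19,10): clear
  edge (19,10)–(14,8): clear
  midpoint (23/2,21) outside
  → clear
Obstacle 3 [(13,14) (22,14) (24,17) (22,20) (13,24)]:
  edge (13,14)–(22,14): clear
  edge (22,14)–(24,17): clear
  edge (24,17)–(22,20): crosses AB
  edge (22,20)–(13,24): clear
  edge (13,24)–(13,14): crosses AB
  → BLOCKED
Obstacle 4 [(1,6) (2,0) (9,0) (10,6)]:
  edge (1,6)–(2,0): clear
  edge (2,0)–(9,0): clear
  edge (9,0)–(10,6): clear
  edge (10,6)–(1,6): clear
  midpoint (23/2,21) outside
  → clear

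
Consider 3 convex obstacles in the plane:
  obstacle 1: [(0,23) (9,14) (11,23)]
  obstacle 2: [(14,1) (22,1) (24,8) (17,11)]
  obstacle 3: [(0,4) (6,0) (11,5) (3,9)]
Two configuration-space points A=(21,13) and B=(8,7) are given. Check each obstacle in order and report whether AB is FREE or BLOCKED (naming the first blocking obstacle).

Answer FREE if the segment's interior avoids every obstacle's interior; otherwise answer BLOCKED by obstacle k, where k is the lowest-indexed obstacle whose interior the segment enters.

FREE

Obstacle 1 [(0,23) (9,14) (11,23)]:
  edge (0,23)–(9,14): clear
  edge (9,14)–(11,23): clear
  edge (11,23)–(0,23): clear
  midpoint (29/2,10) outside
  → clear
Obstacle 2 [(14,1) (22,1) (24,8) (17,11)]:
  edge (14,1)–(22,1): clear
  edge (22,1)–(24,8): clear
  edge (24,8)–(17,11): clear
  edge (17,11)–(14,1): clear
  midpoint (29/2,10) outside
  → clear
Obstacle 3 [(0,4) (6,0) (11,5) (3,9)]:
  edge (0,4)–(6,0): clear
  edge (6,0)–(11,5): clear
  edge (11,5)–(3,9): clear
  edge (3,9)–(0,4): clear
  midpoint (29/2,10) outside
  → clear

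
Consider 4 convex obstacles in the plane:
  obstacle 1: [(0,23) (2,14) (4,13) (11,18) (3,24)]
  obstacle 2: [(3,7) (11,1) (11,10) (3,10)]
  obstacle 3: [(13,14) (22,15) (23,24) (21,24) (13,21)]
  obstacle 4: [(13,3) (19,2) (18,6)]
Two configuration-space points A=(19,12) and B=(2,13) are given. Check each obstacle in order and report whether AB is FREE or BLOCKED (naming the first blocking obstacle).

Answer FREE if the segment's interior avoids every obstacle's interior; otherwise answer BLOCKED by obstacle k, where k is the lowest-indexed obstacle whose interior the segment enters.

FREE

Obstacle 1 [(0,23) (2,14) (4,13) (11,18) (3,24)]:
  edge (0,23)–(2,14): clear
  edge (2,14)–(4,13): clear
  edge (4,13)–(11,18): clear
  edge (11,18)–(3,24): clear
  edge (3,24)–(0,23): clear
  midpoint (21/2,25/2) outside
  → clear
Obstacle 2 [(3,7) (11,1) (11,10) (3,10)]:
  edge (3,7)–(11,1): clear
  edge (11,1)–(11,10): clear
  edge (11,10)–(3,10): clear
  edge (3,10)–(3,7): clear
  midpoint (21/2,25/2) outside
  → clear
Obstacle 3 [(13,14) (22,15) (23,24) (21,24) (13,21)]:
  edge (13,14)–(22,15): clear
  edge (22,15)–(23,24): clear
  edge (23,24)–(21,24): clear
  edge (21,24)–(13,21): clear
  edge (13,21)–(13,14): clear
  midpoint (21/2,25/2) outside
  → clear
Obstacle 4 [(13,3) (19,2) (18,6)]:
  edge (13,3)–(19,2): clear
  edge (19,2)–(18,6): clear
  edge (18,6)–(13,3): clear
  midpoint (21/2,25/2) outside
  → clear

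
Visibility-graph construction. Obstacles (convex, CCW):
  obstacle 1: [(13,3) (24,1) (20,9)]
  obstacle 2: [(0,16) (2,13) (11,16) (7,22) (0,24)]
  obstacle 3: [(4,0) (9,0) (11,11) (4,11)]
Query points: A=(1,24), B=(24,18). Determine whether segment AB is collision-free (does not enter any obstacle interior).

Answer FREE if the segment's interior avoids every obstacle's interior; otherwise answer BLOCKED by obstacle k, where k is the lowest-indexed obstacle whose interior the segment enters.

FREE

Obstacle 1 [(13,3) (24,1) (20,9)]:
  edge (13,3)–(24,1): clear
  edge (24,1)–(20,9): clear
  edge (20,9)–(13,3): clear
  midpoint (25/2,21) outside
  → clear
Obstacle 2 [(0,16) (2,13) (11,16) (7,22) (0,24)]:
  edge (0,16)–(2,13): clear
  edge (2,13)–(11,16): clear
  edge (11,16)–(7,22): clear
  edge (7,22)–(0,24): clear
  edge (0,24)–(0,16): clear
  midpoint (25/2,21) outside
  → clear
Obstacle 3 [(4,0) (9,0) (11,11) (4,11)]:
  edge (4,0)–(9,0): clear
  edge (9,0)–(11,11): clear
  edge (11,11)–(4,11): clear
  edge (4,11)–(4,0): clear
  midpoint (25/2,21) outside
  → clear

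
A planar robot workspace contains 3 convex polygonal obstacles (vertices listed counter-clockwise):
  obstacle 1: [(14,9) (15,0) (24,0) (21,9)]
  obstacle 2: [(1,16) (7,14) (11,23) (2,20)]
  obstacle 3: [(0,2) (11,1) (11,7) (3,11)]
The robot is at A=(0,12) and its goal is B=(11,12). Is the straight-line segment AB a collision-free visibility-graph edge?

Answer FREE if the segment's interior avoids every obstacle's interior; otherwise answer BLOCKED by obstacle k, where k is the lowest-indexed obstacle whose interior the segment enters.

Obstacle 1 [(14,9) (15,0) (24,0) (21,9)]:
  edge (14,9)–(15,0): clear
  edge (15,0)–(24,0): clear
  edge (24,0)–(21,9): clear
  edge (21,9)–(14,9): clear
  midpoint (11/2,12) outside
  → clear
Obstacle 2 [(1,16) (7,14) (11,23) (2,20)]:
  edge (1,16)–(7,14): clear
  edge (7,14)–(11,23): clear
  edge (11,23)–(2,20): clear
  edge (2,20)–(1,16): clear
  midpoint (11/2,12) outside
  → clear
Obstacle 3 [(0,2) (11,1) (11,7) (3,11)]:
  edge (0,2)–(11,1): clear
  edge (11,1)–(11,7): clear
  edge (11,7)–(3,11): clear
  edge (3,11)–(0,2): clear
  midpoint (11/2,12) outside
  → clear

FREE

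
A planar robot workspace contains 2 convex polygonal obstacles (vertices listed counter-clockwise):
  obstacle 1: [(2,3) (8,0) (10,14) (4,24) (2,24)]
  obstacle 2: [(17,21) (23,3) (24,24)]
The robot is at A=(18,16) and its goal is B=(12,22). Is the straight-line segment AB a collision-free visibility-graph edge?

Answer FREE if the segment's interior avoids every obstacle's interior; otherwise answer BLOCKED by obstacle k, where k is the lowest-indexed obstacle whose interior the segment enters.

Obstacle 1 [(2,3) (8,0) (10,14) (4,24) (2,24)]:
  edge (2,3)–(8,0): clear
  edge (8,0)–(10,14): clear
  edge (10,14)–(4,24): clear
  edge (4,24)–(2,24): clear
  edge (2,24)–(2,3): clear
  midpoint (15,19) outside
  → clear
Obstacle 2 [(17,21) (23,3) (24,24)]:
  edge (17,21)–(23,3): clear
  edge (23,3)–(24,24): clear
  edge (24,24)–(17,21): clear
  midpoint (15,19) outside
  → clear

FREE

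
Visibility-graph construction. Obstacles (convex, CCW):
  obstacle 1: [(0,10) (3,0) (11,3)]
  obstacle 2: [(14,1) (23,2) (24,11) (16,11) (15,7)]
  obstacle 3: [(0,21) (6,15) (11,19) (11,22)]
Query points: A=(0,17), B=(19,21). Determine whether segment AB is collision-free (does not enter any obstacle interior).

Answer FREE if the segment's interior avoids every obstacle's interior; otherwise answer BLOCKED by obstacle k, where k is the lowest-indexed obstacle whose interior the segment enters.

Obstacle 1 [(0,10) (3,0) (11,3)]:
  edge (0,10)–(3,0): clear
  edge (3,0)–(11,3): clear
  edge (11,3)–(0,10): clear
  midpoint (19/2,19) outside
  → clear
Obstacle 2 [(14,1) (23,2) (24,11) (16,11) (15,7)]:
  edge (14,1)–(23,2): clear
  edge (23,2)–(24,11): clear
  edge (24,11)–(16,11): clear
  edge (16,11)–(15,7): clear
  edge (15,7)–(14,1): clear
  midpoint (19/2,19) outside
  → clear
Obstacle 3 [(0,21) (6,15) (11,19) (11,22)]:
  edge (0,21)–(6,15): crosses AB
  edge (6,15)–(11,19): clear
  edge (11,19)–(11,22): crosses AB
  edge (11,22)–(0,21): clear
  → BLOCKED

BLOCKED by obstacle 3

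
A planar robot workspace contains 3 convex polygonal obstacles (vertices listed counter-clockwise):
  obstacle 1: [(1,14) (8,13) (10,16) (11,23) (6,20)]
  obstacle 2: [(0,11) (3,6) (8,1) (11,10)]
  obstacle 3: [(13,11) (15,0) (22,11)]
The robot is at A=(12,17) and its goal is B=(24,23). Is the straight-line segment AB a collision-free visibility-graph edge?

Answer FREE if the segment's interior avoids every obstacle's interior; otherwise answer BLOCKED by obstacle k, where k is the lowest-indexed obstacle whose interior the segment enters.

FREE

Obstacle 1 [(1,14) (8,13) (10,16) (11,23) (6,20)]:
  edge (1,14)–(8,13): clear
  edge (8,13)–(10,16): clear
  edge (10,16)–(11,23): clear
  edge (11,23)–(6,20): clear
  edge (6,20)–(1,14): clear
  midpoint (18,20) outside
  → clear
Obstacle 2 [(0,11) (3,6) (8,1) (11,10)]:
  edge (0,11)–(3,6): clear
  edge (3,6)–(8,1): clear
  edge (8,1)–(11,10): clear
  edge (11,10)–(0,11): clear
  midpoint (18,20) outside
  → clear
Obstacle 3 [(13,11) (15,0) (22,11)]:
  edge (13,11)–(15,0): clear
  edge (15,0)–(22,11): clear
  edge (22,11)–(13,11): clear
  midpoint (18,20) outside
  → clear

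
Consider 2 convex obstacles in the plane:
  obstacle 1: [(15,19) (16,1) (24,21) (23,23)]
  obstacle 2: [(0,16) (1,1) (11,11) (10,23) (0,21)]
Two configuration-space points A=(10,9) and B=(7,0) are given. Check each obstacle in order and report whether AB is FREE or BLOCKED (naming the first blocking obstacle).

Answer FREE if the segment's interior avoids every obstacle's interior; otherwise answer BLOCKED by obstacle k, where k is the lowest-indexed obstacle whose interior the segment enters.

Obstacle 1 [(15,19) (16,1) (24,21) (23,23)]:
  edge (15,19)–(16,1): clear
  edge (16,1)–(24,21): clear
  edge (24,21)–(23,23): clear
  edge (23,23)–(15,19): clear
  midpoint (17/2,9/2) outside
  → clear
Obstacle 2 [(0,16) (1,1) (11,11) (10,23) (0,21)]:
  edge (0,16)–(1,1): clear
  edge (1,1)–(11,11): clear
  edge (11,11)–(10,23): clear
  edge (10,23)–(0,21): clear
  edge (0,21)–(0,16): clear
  midpoint (17/2,9/2) outside
  → clear

FREE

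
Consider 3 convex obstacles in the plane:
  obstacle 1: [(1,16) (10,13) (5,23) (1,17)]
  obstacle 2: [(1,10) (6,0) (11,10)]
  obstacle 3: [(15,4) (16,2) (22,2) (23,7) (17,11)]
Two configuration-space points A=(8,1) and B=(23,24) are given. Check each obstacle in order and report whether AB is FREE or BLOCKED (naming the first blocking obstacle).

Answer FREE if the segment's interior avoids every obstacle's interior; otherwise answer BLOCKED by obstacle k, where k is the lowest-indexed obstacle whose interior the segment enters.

FREE

Obstacle 1 [(1,16) (10,13) (5,23) (1,17)]:
  edge (1,16)–(10,13): clear
  edge (10,13)–(5,23): clear
  edge (5,23)–(1,17): clear
  edge (1,17)–(1,16): clear
  midpoint (31/2,25/2) outside
  → clear
Obstacle 2 [(1,10) (6,0) (11,10)]:
  edge (1,10)–(6,0): clear
  edge (6,0)–(11,10): clear
  edge (11,10)–(1,10): clear
  midpoint (31/2,25/2) outside
  → clear
Obstacle 3 [(15,4) (16,2) (22,2) (23,7) (17,11)]:
  edge (15,4)–(16,2): clear
  edge (16,2)–(22,2): clear
  edge (22,2)–(23,7): clear
  edge (23,7)–(17,11): clear
  edge (17,11)–(15,4): clear
  midpoint (31/2,25/2) outside
  → clear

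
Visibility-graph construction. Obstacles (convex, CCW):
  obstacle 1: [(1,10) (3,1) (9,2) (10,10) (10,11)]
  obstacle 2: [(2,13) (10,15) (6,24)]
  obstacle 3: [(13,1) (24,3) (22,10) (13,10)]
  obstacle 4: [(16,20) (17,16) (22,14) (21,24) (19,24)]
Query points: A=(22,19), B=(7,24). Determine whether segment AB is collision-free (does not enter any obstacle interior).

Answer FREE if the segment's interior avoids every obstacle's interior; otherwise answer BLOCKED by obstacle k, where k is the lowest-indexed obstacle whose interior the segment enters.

BLOCKED by obstacle 4

Obstacle 1 [(1,10) (3,1) (9,2) (10,10) (10,11)]:
  edge (1,10)–(3,1): clear
  edge (3,1)–(9,2): clear
  edge (9,2)–(10,10): clear
  edge (10,10)–(10,11): clear
  edge (10,11)–(1,10): clear
  midpoint (29/2,43/2) outside
  → clear
Obstacle 2 [(2,13) (10,15) (6,24)]:
  edge (2,13)–(10,15): clear
  edge (10,15)–(6,24): clear
  edge (6,24)–(2,13): clear
  midpoint (29/2,43/2) outside
  → clear
Obstacle 3 [(13,1) (24,3) (22,10) (13,10)]:
  edge (13,1)–(24,3): clear
  edge (24,3)–(22,10): clear
  edge (22,10)–(13,10): clear
  edge (13,10)–(13,1): clear
  midpoint (29/2,43/2) outside
  → clear
Obstacle 4 [(16,20) (17,16) (22,14) (21,24) (19,24)]:
  edge (16,20)–(17,16): clear
  edge (17,16)–(22,14): clear
  edge (22,14)–(21,24): crosses AB
  edge (21,24)–(19,24): clear
  edge (19,24)–(16,20): crosses AB
  → BLOCKED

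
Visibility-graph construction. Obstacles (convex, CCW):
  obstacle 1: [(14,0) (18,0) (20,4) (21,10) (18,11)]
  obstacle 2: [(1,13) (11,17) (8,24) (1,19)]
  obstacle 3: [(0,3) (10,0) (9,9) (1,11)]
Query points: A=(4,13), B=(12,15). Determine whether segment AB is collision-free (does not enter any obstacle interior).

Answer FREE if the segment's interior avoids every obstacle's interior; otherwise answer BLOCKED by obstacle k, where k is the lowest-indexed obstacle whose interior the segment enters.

FREE

Obstacle 1 [(14,0) (18,0) (20,4) (21,10) (18,11)]:
  edge (14,0)–(18,0): clear
  edge (18,0)–(20,4): clear
  edge (20,4)–(21,10): clear
  edge (21,10)–(18,11): clear
  edge (18,11)–(14,0): clear
  midpoint (8,14) outside
  → clear
Obstacle 2 [(1,13) (11,17) (8,24) (1,19)]:
  edge (1,13)–(11,17): clear
  edge (11,17)–(8,24): clear
  edge (8,24)–(1,19): clear
  edge (1,19)–(1,13): clear
  midpoint (8,14) outside
  → clear
Obstacle 3 [(0,3) (10,0) (9,9) (1,11)]:
  edge (0,3)–(10,0): clear
  edge (10,0)–(9,9): clear
  edge (9,9)–(1,11): clear
  edge (1,11)–(0,3): clear
  midpoint (8,14) outside
  → clear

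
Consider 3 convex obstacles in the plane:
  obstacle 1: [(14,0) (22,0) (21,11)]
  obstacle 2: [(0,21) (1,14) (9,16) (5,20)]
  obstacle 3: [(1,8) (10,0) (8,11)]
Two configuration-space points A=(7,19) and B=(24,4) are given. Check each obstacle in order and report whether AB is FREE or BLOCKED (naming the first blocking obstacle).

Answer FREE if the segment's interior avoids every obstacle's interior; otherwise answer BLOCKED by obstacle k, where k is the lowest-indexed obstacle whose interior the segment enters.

BLOCKED by obstacle 1

Obstacle 1 [(14,0) (22,0) (21,11)]:
  edge (14,0)–(22,0): clear
  edge (22,0)–(21,11): crosses AB
  edge (21,11)–(14,0): crosses AB
  → BLOCKED
Obstacle 2 [(0,21) (1,14) (9,16) (5,20)]:
  edge (0,21)–(1,14): clear
  edge (1,14)–(9,16): clear
  edge (9,16)–(5,20): clear
  edge (5,20)–(0,21): clear
  midpoint (31/2,23/2) outside
  → clear
Obstacle 3 [(1,8) (10,0) (8,11)]:
  edge (1,8)–(10,0): clear
  edge (10,0)–(8,11): clear
  edge (8,11)–(1,8): clear
  midpoint (31/2,23/2) outside
  → clear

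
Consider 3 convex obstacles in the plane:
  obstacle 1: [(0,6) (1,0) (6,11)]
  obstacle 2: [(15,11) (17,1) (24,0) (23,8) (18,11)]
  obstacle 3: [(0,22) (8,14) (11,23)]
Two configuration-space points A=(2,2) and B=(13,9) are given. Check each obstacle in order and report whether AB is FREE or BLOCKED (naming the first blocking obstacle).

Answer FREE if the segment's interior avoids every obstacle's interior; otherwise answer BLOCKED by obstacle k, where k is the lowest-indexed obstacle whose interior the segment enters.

FREE

Obstacle 1 [(0,6) (1,0) (6,11)]:
  edge (0,6)–(1,0): clear
  edge (1,0)–(6,11): clear
  edge (6,11)–(0,6): clear
  midpoint (15/2,11/2) outside
  → clear
Obstacle 2 [(15,11) (17,1) (24,0) (23,8) (18,11)]:
  edge (15,11)–(17,1): clear
  edge (17,1)–(24,0): clear
  edge (24,0)–(23,8): clear
  edge (23,8)–(18,11): clear
  edge (18,11)–(15,11): clear
  midpoint (15/2,11/2) outside
  → clear
Obstacle 3 [(0,22) (8,14) (11,23)]:
  edge (0,22)–(8,14): clear
  edge (8,14)–(11,23): clear
  edge (11,23)–(0,22): clear
  midpoint (15/2,11/2) outside
  → clear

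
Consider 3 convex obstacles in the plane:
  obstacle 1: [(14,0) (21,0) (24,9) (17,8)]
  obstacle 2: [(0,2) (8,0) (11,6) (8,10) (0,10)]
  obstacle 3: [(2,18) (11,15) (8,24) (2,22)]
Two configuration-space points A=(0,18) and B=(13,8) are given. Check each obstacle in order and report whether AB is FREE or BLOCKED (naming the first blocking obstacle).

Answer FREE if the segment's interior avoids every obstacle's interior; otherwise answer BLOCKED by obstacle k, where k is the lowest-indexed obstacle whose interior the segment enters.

FREE

Obstacle 1 [(14,0) (21,0) (24,9) (17,8)]:
  edge (14,0)–(21,0): clear
  edge (21,0)–(24,9): clear
  edge (24,9)–(17,8): clear
  edge (17,8)–(14,0): clear
  midpoint (13/2,13) outside
  → clear
Obstacle 2 [(0,2) (8,0) (11,6) (8,10) (0,10)]:
  edge (0,2)–(8,0): clear
  edge (8,0)–(11,6): clear
  edge (11,6)–(8,10): clear
  edge (8,10)–(0,10): clear
  edge (0,10)–(0,2): clear
  midpoint (13/2,13) outside
  → clear
Obstacle 3 [(2,18) (11,15) (8,24) (2,22)]:
  edge (2,18)–(11,15): clear
  edge (11,15)–(8,24): clear
  edge (8,24)–(2,22): clear
  edge (2,22)–(2,18): clear
  midpoint (13/2,13) outside
  → clear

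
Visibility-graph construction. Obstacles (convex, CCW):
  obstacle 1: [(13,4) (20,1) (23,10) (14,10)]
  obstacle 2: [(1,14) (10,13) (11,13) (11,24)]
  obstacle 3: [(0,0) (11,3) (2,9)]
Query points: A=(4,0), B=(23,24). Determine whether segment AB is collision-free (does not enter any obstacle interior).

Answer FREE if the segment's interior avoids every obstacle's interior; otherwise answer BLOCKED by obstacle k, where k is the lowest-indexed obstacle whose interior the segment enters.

Obstacle 1 [(13,4) (20,1) (23,10) (14,10)]:
  edge (13,4)–(20,1): clear
  edge (20,1)–(23,10): clear
  edge (23,10)–(14,10): clear
  edge (14,10)–(13,4): clear
  midpoint (27/2,12) outside
  → clear
Obstacle 2 [(1,14) (10,13) (11,13) (11,24)]:
  edge (1,14)–(10,13): clear
  edge (10,13)–(11,13): clear
  edge (11,13)–(11,24): clear
  edge (11,24)–(1,14): clear
  midpoint (27/2,12) outside
  → clear
Obstacle 3 [(0,0) (11,3) (2,9)]:
  edge (0,0)–(11,3): crosses AB
  edge (11,3)–(2,9): crosses AB
  edge (2,9)–(0,0): clear
  → BLOCKED

BLOCKED by obstacle 3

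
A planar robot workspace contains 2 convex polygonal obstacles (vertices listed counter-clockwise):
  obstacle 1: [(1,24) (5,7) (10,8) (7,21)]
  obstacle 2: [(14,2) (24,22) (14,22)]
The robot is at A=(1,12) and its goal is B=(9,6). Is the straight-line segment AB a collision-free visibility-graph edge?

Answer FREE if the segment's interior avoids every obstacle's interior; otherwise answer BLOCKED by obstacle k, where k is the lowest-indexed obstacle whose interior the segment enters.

Obstacle 1 [(1,24) (5,7) (10,8) (7,21)]:
  edge (1,24)–(5,7): crosses AB
  edge (5,7)–(10,8): crosses AB
  edge (10,8)–(7,21): clear
  edge (7,21)–(1,24): clear
  → BLOCKED
Obstacle 2 [(14,2) (24,22) (14,22)]:
  edge (14,2)–(24,22): clear
  edge (24,22)–(14,22): clear
  edge (14,22)–(14,2): clear
  midpoint (5,9) outside
  → clear

BLOCKED by obstacle 1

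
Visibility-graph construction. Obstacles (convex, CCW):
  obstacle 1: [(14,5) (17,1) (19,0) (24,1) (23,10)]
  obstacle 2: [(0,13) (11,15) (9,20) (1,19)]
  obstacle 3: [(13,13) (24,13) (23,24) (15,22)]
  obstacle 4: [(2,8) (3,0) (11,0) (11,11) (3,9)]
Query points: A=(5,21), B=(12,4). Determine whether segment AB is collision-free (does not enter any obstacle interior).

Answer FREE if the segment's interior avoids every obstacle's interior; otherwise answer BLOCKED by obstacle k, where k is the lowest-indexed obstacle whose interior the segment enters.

Obstacle 1 [(14,5) (17,1) (19,0) (24,1) (23,10)]:
  edge (14,5)–(17,1): clear
  edge (17,1)–(19,0): clear
  edge (19,0)–(24,1): clear
  edge (24,1)–(23,10): clear
  edge (23,10)–(14,5): clear
  midpoint (17/2,25/2) outside
  → clear
Obstacle 2 [(0,13) (11,15) (9,20) (1,19)]:
  edge (0,13)–(11,15): crosses AB
  edge (11,15)–(9,20): clear
  edge (9,20)–(1,19): crosses AB
  edge (1,19)–(0,13): clear
  → BLOCKED
Obstacle 3 [(13,13) (24,13) (23,24) (15,22)]:
  edge (13,13)–(24,13): clear
  edge (24,13)–(23,24): clear
  edge (23,24)–(15,22): clear
  edge (15,22)–(13,13): clear
  midpoint (17/2,25/2) outside
  → clear
Obstacle 4 [(2,8) (3,0) (11,0) (11,11) (3,9)]:
  edge (2,8)–(3,0): clear
  edge (3,0)–(11,0): clear
  edge (11,0)–(11,11): crosses AB
  edge (11,11)–(3,9): crosses AB
  edge (3,9)–(2,8): clear
  → BLOCKED

BLOCKED by obstacle 2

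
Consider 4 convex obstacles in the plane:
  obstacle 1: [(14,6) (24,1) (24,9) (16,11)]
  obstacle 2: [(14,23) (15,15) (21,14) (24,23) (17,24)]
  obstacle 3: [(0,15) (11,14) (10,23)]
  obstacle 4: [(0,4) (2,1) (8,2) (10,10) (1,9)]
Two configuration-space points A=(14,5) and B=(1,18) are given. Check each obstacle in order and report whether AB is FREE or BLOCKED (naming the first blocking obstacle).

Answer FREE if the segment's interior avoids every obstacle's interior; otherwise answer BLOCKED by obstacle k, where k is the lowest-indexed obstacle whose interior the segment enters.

Obstacle 1 [(14,6) (24,1) (24,9) (16,11)]:
  edge (14,6)–(24,1): clear
  edge (24,1)–(24,9): clear
  edge (24,9)–(16,11): clear
  edge (16,11)–(14,6): clear
  midpoint (15/2,23/2) outside
  → clear
Obstacle 2 [(14,23) (15,15) (21,14) (24,23) (17,24)]:
  edge (14,23)–(15,15): clear
  edge (15,15)–(21,14): clear
  edge (21,14)–(24,23): clear
  edge (24,23)–(17,24): clear
  edge (17,24)–(14,23): clear
  midpoint (15/2,23/2) outside
  → clear
Obstacle 3 [(0,15) (11,14) (10,23)]:
  edge (0,15)–(11,14): crosses AB
  edge (11,14)–(10,23): clear
  edge (10,23)–(0,15): crosses AB
  → BLOCKED
Obstacle 4 [(0,4) (2,1) (8,2) (10,10) (1,9)]:
  edge (0,4)–(2,1): clear
  edge (2,1)–(8,2): clear
  edge (8,2)–(10,10): crosses AB
  edge (10,10)–(1,9): crosses AB
  edge (1,9)–(0,4): clear
  → BLOCKED

BLOCKED by obstacle 3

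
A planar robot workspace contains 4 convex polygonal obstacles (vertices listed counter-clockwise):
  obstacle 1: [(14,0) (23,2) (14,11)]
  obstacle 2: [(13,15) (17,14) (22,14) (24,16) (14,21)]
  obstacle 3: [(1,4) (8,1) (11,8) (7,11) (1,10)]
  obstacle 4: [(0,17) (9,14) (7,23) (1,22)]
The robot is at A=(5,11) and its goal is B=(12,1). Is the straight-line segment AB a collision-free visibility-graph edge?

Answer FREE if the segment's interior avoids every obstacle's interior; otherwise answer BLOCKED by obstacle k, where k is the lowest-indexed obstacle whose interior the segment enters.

BLOCKED by obstacle 3

Obstacle 1 [(14,0) (23,2) (14,11)]:
  edge (14,0)–(23,2): clear
  edge (23,2)–(14,11): clear
  edge (14,11)–(14,0): clear
  midpoint (17/2,6) outside
  → clear
Obstacle 2 [(13,15) (17,14) (22,14) (24,16) (14,21)]:
  edge (13,15)–(17,14): clear
  edge (17,14)–(22,14): clear
  edge (22,14)–(24,16): clear
  edge (24,16)–(14,21): clear
  edge (14,21)–(13,15): clear
  midpoint (17/2,6) outside
  → clear
Obstacle 3 [(1,4) (8,1) (11,8) (7,11) (1,10)]:
  edge (1,4)–(8,1): clear
  edge (8,1)–(11,8): crosses AB
  edge (11,8)–(7,11): clear
  edge (7,11)–(1,10): crosses AB
  edge (1,10)–(1,4): clear
  → BLOCKED
Obstacle 4 [(0,17) (9,14) (7,23) (1,22)]:
  edge (0,17)–(9,14): clear
  edge (9,14)–(7,23): clear
  edge (7,23)–(1,22): clear
  edge (1,22)–(0,17): clear
  midpoint (17/2,6) outside
  → clear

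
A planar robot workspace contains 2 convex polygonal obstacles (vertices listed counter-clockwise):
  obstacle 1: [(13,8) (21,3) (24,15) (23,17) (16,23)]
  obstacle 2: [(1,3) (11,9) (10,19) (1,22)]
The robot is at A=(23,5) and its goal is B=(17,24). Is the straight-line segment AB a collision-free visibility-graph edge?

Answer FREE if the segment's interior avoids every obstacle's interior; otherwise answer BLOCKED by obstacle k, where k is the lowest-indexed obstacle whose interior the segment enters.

Obstacle 1 [(13,8) (21,3) (24,15) (23,17) (16,23)]:
  edge (13,8)–(21,3): clear
  edge (21,3)–(24,15): crosses AB
  edge (24,15)–(23,17): clear
  edge (23,17)–(16,23): crosses AB
  edge (16,23)–(13,8): clear
  → BLOCKED
Obstacle 2 [(1,3) (11,9) (10,19) (1,22)]:
  edge (1,3)–(11,9): clear
  edge (11,9)–(10,19): clear
  edge (10,19)–(1,22): clear
  edge (1,22)–(1,3): clear
  midpoint (20,29/2) outside
  → clear

BLOCKED by obstacle 1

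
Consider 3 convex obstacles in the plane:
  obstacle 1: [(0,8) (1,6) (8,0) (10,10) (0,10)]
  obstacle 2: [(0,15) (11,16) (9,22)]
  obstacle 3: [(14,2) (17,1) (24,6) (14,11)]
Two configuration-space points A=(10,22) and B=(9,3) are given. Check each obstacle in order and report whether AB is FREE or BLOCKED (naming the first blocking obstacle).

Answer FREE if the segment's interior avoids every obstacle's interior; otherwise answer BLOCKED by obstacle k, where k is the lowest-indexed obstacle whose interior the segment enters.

Obstacle 1 [(0,8) (1,6) (8,0) (10,10) (0,10)]:
  edge (0,8)–(1,6): clear
  edge (1,6)–(8,0): clear
  edge (8,0)–(10,10): crosses AB
  edge (10,10)–(0,10): crosses AB
  edge (0,10)–(0,8): clear
  → BLOCKED
Obstacle 2 [(0,15) (11,16) (9,22)]:
  edge (0,15)–(11,16): crosses AB
  edge (11,16)–(9,22): crosses AB
  edge (9,22)–(0,15): clear
  → BLOCKED
Obstacle 3 [(14,2) (17,1) (24,6) (14,11)]:
  edge (14,2)–(17,1): clear
  edge (17,1)–(24,6): clear
  edge (24,6)–(14,11): clear
  edge (14,11)–(14,2): clear
  midpoint (19/2,25/2) outside
  → clear

BLOCKED by obstacle 1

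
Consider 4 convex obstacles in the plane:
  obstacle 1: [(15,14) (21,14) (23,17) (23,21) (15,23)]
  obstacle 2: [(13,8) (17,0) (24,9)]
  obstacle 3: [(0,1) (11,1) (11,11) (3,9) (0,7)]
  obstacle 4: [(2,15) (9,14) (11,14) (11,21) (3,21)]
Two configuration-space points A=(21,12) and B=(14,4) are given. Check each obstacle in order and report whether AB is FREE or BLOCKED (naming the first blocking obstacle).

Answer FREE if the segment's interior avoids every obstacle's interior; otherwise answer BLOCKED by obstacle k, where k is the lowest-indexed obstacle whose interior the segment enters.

BLOCKED by obstacle 2

Obstacle 1 [(15,14) (21,14) (23,17) (23,21) (15,23)]:
  edge (15,14)–(21,14): clear
  edge (21,14)–(23,17): clear
  edge (23,17)–(23,21): clear
  edge (23,21)–(15,23): clear
  edge (15,23)–(15,14): clear
  midpoint (35/2,8) outside
  → clear
Obstacle 2 [(13,8) (17,0) (24,9)]:
  edge (13,8)–(17,0): crosses AB
  edge (17,0)–(24,9): clear
  edge (24,9)–(13,8): crosses AB
  → BLOCKED
Obstacle 3 [(0,1) (11,1) (11,11) (3,9) (0,7)]:
  edge (0,1)–(11,1): clear
  edge (11,1)–(11,11): clear
  edge (11,11)–(3,9): clear
  edge (3,9)–(0,7): clear
  edge (0,7)–(0,1): clear
  midpoint (35/2,8) outside
  → clear
Obstacle 4 [(2,15) (9,14) (11,14) (11,21) (3,21)]:
  edge (2,15)–(9,14): clear
  edge (9,14)–(11,14): clear
  edge (11,14)–(11,21): clear
  edge (11,21)–(3,21): clear
  edge (3,21)–(2,15): clear
  midpoint (35/2,8) outside
  → clear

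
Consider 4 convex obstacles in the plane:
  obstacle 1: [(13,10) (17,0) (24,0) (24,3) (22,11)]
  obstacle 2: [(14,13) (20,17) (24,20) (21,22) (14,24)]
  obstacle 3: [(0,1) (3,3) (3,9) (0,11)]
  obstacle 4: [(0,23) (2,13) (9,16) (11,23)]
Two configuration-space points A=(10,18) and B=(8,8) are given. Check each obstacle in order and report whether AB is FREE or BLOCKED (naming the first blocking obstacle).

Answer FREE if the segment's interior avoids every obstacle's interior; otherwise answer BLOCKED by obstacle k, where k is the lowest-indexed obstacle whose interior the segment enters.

FREE

Obstacle 1 [(13,10) (17,0) (24,0) (24,3) (22,11)]:
  edge (13,10)–(17,0): clear
  edge (17,0)–(24,0): clear
  edge (24,0)–(24,3): clear
  edge (24,3)–(22,11): clear
  edge (22,11)–(13,10): clear
  midpoint (9,13) outside
  → clear
Obstacle 2 [(14,13) (20,17) (24,20) (21,22) (14,24)]:
  edge (14,13)–(20,17): clear
  edge (20,17)–(24,20): clear
  edge (24,20)–(21,22): clear
  edge (21,22)–(14,24): clear
  edge (14,24)–(14,13): clear
  midpoint (9,13) outside
  → clear
Obstacle 3 [(0,1) (3,3) (3,9) (0,11)]:
  edge (0,1)–(3,3): clear
  edge (3,3)–(3,9): clear
  edge (3,9)–(0,11): clear
  edge (0,11)–(0,1): clear
  midpoint (9,13) outside
  → clear
Obstacle 4 [(0,23) (2,13) (9,16) (11,23)]:
  edge (0,23)–(2,13): clear
  edge (2,13)–(9,16): clear
  edge (9,16)–(11,23): clear
  edge (11,23)–(0,23): clear
  midpoint (9,13) outside
  → clear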